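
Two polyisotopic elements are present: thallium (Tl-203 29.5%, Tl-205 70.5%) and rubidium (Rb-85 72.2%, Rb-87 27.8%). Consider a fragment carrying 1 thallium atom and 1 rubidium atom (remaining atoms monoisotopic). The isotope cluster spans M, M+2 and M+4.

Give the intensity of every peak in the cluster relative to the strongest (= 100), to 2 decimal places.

36.04 : 100.00 : 33.16

Thallium pattern (n=1): 0.2950 : 0.7050
Rubidium pattern (n=1): 0.7220 : 0.2780
Convolve the two distributions (both contribute in 2-u steps):
  M: 0.2950×0.7220 = 0.212990
  M+2: 0.2950×0.2780 + 0.7050×0.7220 = 0.591020
  M+4: 0.7050×0.2780 = 0.195990
Scale to base peak (0.591020) = 100: 36.04 : 100.00 : 33.16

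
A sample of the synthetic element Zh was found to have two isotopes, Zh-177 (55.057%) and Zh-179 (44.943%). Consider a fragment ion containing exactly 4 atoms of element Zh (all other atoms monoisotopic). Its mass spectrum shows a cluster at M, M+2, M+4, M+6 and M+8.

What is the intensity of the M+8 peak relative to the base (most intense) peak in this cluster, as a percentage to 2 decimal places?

11.11%

Binomial terms of (0.55057 + 0.44943)^4: M 0.0919, M+2 0.3000, M+4 0.3674, M+6 0.1999, M+8 0.0408 → M+4 is the base peak.
P(M+4) = C(4,2) × 0.55057^2 × 0.44943^2 = 6 × 0.30312732 × 0.20198732 = 0.367367 (base)
P(M+8) = C(4,4) × 0.55057^0 × 0.44943^4 = 1 × 1.0000 × 0.04079888 = 0.040799
Relative intensity = 0.040799 / 0.367367 × 100 = 11.11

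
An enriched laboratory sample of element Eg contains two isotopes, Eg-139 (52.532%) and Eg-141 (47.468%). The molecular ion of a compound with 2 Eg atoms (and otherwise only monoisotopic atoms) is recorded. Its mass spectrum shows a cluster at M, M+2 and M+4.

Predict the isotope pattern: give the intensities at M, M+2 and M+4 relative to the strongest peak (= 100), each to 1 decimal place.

55.3 : 100.0 : 45.2

Each Eg atom is independently Eg-139 (p = 0.52532) or Eg-141 (q = 0.47468); the cluster is the binomial expansion (p + q)^2.
P(M) = 0.52532^2 = 0.275961
P(M+2) = 2 × 0.52532^1 × 0.47468^1 = 0.498718
P(M+4) = 0.47468^2 = 0.225321
The M+2 peak is largest (0.498718); scaling to 100 gives 55.3 : 100.0 : 45.2.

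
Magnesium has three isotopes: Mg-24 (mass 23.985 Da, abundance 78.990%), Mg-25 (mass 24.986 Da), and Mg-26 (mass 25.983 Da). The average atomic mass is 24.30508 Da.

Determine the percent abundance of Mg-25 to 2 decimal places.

The remaining 21.010% is split between Mg-25 (fraction x) and Mg-26 (fraction 0.21010 − x).
Substituting: 24.986x + 25.983(0.21010 − x) = 5.3593285
(24.986 − 25.983)x = -0.0996998  ⇒  x = 0.10000, y = 0.11010
Mg-25: 10.00%, Mg-26: 11.01%.

10.00%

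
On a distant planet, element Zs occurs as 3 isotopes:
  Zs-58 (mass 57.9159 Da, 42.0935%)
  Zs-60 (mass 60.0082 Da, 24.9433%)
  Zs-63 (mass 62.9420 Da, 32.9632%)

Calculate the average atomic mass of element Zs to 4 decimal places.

60.0946 Da

Weight each isotope mass by its fractional abundance: 0.420935 × 57.9159 + 0.249433 × 60.0082 + 0.329632 × 62.9420
= 24.37883 + 14.96803 + 20.74770 = 60.09456 Da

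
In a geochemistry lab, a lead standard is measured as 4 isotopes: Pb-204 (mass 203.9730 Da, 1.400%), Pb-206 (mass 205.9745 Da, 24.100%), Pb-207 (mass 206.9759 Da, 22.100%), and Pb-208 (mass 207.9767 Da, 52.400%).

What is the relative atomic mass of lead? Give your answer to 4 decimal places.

207.2169 Da

Ar = Σ fᵢ·mᵢ = 0.01400 × 203.9730 + 0.24100 × 205.9745 + 0.22100 × 206.9759 + 0.52400 × 207.9767
= 2.85562 + 49.63985 + 45.74167 + 108.97979 = 207.21693 Da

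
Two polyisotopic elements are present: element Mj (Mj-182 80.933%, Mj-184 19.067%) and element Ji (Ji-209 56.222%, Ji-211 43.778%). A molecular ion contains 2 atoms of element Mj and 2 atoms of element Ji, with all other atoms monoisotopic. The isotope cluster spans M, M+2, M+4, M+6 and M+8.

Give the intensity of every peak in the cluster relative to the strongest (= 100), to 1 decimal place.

49.3 : 100.0 : 68.8 : 18.3 : 1.7

Element Mj pattern (n=2): 0.65501505 : 0.3086299 : 0.03635505
Element Ji pattern (n=2): 0.31609133 : 0.49225734 : 0.19165133
Convolve the two distributions (both contribute in 2-u steps):
  M: 0.65501505×0.31609133 = 0.207045
  M+2: 0.65501505×0.49225734 + 0.3086299×0.31609133 = 0.419991
  M+4: 0.65501505×0.19165133 + 0.3086299×0.49225734 + 0.03635505×0.31609133 = 0.288951
  M+6: 0.3086299×0.19165133 + 0.03635505×0.49225734 = 0.077045
  M+8: 0.03635505×0.19165133 = 0.006967
Scale to base peak (0.419991) = 100: 49.3 : 100.0 : 68.8 : 18.3 : 1.7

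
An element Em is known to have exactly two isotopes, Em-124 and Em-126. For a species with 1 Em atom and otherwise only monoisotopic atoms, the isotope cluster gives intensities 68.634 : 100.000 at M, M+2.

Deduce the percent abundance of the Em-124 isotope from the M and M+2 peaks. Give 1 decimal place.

Let p = fractional abundance of Em-124. I(M+2)/I(M) = [C(1,1)·p^0·(1−p)] / p^1 = 1·(1−p)/p = 100.000/68.634 = 1.4570
(1−p)/p = 1.4570/1 = 1.4570  ⇒  p = 1/(1 + 1.4570) = 0.4070
Em-124: 40.7%, Em-126: 59.3%.

40.7%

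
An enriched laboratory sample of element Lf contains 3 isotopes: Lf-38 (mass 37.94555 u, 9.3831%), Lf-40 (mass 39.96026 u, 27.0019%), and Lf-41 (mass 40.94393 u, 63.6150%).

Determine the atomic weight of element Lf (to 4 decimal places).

40.3970 u

Ar = Σ fᵢ·mᵢ = 0.093831 × 37.94555 + 0.270019 × 39.96026 + 0.636150 × 40.94393
= 3.560469 + 10.790029 + 26.046481 = 40.396979 u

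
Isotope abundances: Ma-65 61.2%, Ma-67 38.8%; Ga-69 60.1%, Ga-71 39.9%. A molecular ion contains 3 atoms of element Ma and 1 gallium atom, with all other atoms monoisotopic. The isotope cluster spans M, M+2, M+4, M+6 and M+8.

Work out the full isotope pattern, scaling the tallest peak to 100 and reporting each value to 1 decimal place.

Element Ma pattern (n=3): 0.22922093 : 0.43596922 : 0.27639878 : 0.05841107
Gallium pattern (n=1): 0.6010 : 0.3990
Convolve the two distributions (both contribute in 2-u steps):
  M: 0.22922093×0.6010 = 0.137762
  M+2: 0.22922093×0.3990 + 0.43596922×0.6010 = 0.353477
  M+4: 0.43596922×0.3990 + 0.27639878×0.6010 = 0.340067
  M+6: 0.27639878×0.3990 + 0.05841107×0.6010 = 0.145388
  M+8: 0.05841107×0.3990 = 0.023306
Scale to base peak (0.353477) = 100: 39.0 : 100.0 : 96.2 : 41.1 : 6.6

39.0 : 100.0 : 96.2 : 41.1 : 6.6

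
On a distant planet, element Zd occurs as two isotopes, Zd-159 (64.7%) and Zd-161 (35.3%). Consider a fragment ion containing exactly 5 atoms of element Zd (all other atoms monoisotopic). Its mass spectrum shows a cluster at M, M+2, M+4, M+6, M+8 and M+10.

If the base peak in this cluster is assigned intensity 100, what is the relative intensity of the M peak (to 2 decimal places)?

Term probabilities: M 0.1134, M+2 0.3093, M+4 0.3375, M+6 0.1841, M+8 0.0502, M+10 0.0055. Base peak = M+4.
P(M+4) = C(5,2) × 0.647^3 × 0.353^2 = 10 × 0.27084002 × 0.124609 = 0.337491 (base)
P(M) = C(5,0) × 0.647^5 × 0.353^0 = 1 × 0.11337607 × 1.0000 = 0.113376
Relative intensity = 0.113376 / 0.337491 × 100 = 33.59

33.59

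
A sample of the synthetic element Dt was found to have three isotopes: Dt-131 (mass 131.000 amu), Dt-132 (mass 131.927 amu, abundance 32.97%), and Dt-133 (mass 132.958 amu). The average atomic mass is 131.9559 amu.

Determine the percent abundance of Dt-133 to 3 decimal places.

33.211%

The remaining 67.03% is split between Dt-131 (fraction x) and Dt-133 (fraction 0.6703 − x).
Substituting: 131.000x + 132.958(0.6703 − x) = 88.4595681
(131.000 − 132.958)x = -0.6621793  ⇒  x = 0.33819, y = 0.33211
Dt-131: 33.819%, Dt-133: 33.211%.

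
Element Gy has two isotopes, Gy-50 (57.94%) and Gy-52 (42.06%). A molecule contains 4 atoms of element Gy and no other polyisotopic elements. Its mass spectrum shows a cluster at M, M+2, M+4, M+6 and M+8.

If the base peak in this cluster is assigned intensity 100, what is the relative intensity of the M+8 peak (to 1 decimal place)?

8.8

Binomial terms of (0.5794 + 0.4206)^4: M 0.1127, M+2 0.3272, M+4 0.3563, M+6 0.1724, M+8 0.0313 → M+4 is the base peak.
P(M+4) = C(4,2) × 0.5794^2 × 0.4206^2 = 6 × 0.33570436 × 0.17690436 = 0.356325 (base)
P(M+8) = C(4,4) × 0.5794^0 × 0.4206^4 = 1 × 1.0000 × 0.03129515 = 0.031295
Relative intensity = 0.031295 / 0.356325 × 100 = 8.8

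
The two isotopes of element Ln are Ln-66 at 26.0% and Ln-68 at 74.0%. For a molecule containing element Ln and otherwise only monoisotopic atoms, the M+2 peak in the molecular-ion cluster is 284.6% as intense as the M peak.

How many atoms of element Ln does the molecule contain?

With n Ln atoms, P(M+2)/P(M) = C(n,1)·p^(n−1)q / p^n = n·q/p = n · 0.740/0.260.
n = 2.846 × 0.260/0.740 = 1.00 ≈ 1

1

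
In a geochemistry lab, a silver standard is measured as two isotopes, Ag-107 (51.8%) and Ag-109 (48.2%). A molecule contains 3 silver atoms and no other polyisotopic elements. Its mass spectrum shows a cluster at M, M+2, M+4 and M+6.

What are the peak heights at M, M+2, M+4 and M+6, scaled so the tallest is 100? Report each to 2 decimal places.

Each Ag atom is independently Ag-107 (p = 0.518) or Ag-109 (q = 0.482); the cluster is the binomial expansion (p + q)^3.
P(M) = 0.518^3 = 0.138992
P(M+2) = 3 × 0.518^2 × 0.482^1 = 0.387997
P(M+4) = 3 × 0.518^1 × 0.482^2 = 0.361031
P(M+6) = 0.482^3 = 0.111980
The M+2 peak is largest (0.387997); scaling to 100 gives 35.82 : 100.00 : 93.05 : 28.86.

35.82 : 100.00 : 93.05 : 28.86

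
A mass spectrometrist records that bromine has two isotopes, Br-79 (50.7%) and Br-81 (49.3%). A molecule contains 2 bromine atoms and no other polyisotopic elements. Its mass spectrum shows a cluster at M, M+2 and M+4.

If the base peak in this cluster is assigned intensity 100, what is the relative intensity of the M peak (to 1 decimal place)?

51.4

Binomial terms of (0.507 + 0.493)^2: M 0.2570, M+2 0.4999, M+4 0.2430 → M+2 is the base peak.
P(M+2) = C(2,1) × 0.507^1 × 0.493^1 = 2 × 0.5070 × 0.4930 = 0.499902 (base)
P(M) = C(2,0) × 0.507^2 × 0.493^0 = 1 × 0.257049 × 1.0000 = 0.257049
Relative intensity = 0.257049 / 0.499902 × 100 = 51.4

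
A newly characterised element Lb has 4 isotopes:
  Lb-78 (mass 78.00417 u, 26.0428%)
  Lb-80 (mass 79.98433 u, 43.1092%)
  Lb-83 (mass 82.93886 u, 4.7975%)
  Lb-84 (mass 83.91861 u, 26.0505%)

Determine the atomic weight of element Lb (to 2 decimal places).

80.64 u

Weight each isotope mass by its fractional abundance: 0.260428 × 78.00417 + 0.431092 × 79.98433 + 0.047975 × 82.93886 + 0.260505 × 83.91861
= 20.314470 + 34.480605 + 3.978992 + 21.861217 = 80.635284 u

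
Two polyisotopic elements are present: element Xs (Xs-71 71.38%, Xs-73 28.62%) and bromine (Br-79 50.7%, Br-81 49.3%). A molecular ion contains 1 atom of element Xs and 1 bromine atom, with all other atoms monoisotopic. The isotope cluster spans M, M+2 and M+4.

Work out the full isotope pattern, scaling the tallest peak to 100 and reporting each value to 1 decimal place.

Element Xs pattern (n=1): 0.7138 : 0.2862
Bromine pattern (n=1): 0.5070 : 0.4930
Convolve the two distributions (both contribute in 2-u steps):
  M: 0.7138×0.5070 = 0.361897
  M+2: 0.7138×0.4930 + 0.2862×0.5070 = 0.497007
  M+4: 0.2862×0.4930 = 0.141097
Scale to base peak (0.497007) = 100: 72.8 : 100.0 : 28.4

72.8 : 100.0 : 28.4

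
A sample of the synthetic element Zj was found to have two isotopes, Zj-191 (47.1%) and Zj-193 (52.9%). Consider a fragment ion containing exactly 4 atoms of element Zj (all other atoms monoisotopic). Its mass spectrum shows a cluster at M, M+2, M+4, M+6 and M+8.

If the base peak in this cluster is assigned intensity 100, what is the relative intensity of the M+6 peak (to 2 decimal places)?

Term probabilities: M 0.0492, M+2 0.2211, M+4 0.3725, M+6 0.2789, M+8 0.0783. Base peak = M+4.
P(M+4) = C(4,2) × 0.471^2 × 0.529^2 = 6 × 0.221841 × 0.279841 = 0.372481 (base)
P(M+6) = C(4,3) × 0.471^1 × 0.529^3 = 4 × 0.4710 × 0.14803589 = 0.278900
Relative intensity = 0.278900 / 0.372481 × 100 = 74.88

74.88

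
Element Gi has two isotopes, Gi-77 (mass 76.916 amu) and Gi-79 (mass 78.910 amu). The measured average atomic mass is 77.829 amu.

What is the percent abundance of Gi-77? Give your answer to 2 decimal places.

Let x be the fractional abundance of Gi-77; then Gi-79 has abundance 1 − x.
76.916·x + 78.910·(1 − x) = 77.829
(76.916 − 78.910)·x = 77.829 − 78.910
x = -1.081 / -1.994 = 0.54213 → 54.21% Gi-77, 45.79% Gi-79.

54.21%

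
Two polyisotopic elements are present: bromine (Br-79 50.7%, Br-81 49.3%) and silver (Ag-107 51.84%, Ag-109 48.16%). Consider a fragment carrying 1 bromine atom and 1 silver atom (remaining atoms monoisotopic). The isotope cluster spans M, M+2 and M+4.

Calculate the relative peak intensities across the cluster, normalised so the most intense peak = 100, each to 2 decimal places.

Bromine pattern (n=1): 0.5070 : 0.4930
Silver pattern (n=1): 0.5184 : 0.4816
Convolve the two distributions (both contribute in 2-u steps):
  M: 0.5070×0.5184 = 0.262829
  M+2: 0.5070×0.4816 + 0.4930×0.5184 = 0.499742
  M+4: 0.4930×0.4816 = 0.237429
Scale to base peak (0.499742) = 100: 52.59 : 100.00 : 47.51

52.59 : 100.00 : 47.51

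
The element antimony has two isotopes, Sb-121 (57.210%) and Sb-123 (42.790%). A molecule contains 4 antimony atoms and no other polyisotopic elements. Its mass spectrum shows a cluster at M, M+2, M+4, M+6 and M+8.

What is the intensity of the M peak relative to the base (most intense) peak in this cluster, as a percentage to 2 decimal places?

29.79%

(0.57210 + 0.42790)^4 gives M 0.1071, M+2 0.3205, M+4 0.3596, M+6 0.1793, M+8 0.0335; the largest is M+4.
P(M+4) = C(4,2) × 0.57210^2 × 0.42790^2 = 6 × 0.32729841 × 0.18309841 = 0.359567 (base)
P(M) = C(4,0) × 0.57210^4 × 0.42790^0 = 1 × 0.10712425 × 1.0000 = 0.107124
Relative intensity = 0.107124 / 0.359567 × 100 = 29.79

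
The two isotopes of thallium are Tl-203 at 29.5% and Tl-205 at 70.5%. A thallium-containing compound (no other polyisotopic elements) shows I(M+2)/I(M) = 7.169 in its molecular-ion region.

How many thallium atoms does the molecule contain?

With n Tl atoms, P(M+2)/P(M) = C(n,1)·p^(n−1)q / p^n = n·q/p = n · 0.705/0.295.
n = 7.169 × 0.295/0.705 = 3.00 ≈ 3

3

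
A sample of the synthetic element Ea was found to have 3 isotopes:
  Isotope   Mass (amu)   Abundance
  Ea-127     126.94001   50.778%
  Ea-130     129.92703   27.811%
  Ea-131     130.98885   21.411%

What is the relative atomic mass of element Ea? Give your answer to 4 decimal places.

128.6376 amu

Ar = Σ fᵢ·mᵢ = 0.50778 × 126.94001 + 0.27811 × 129.92703 + 0.21411 × 130.98885
= 64.457598 + 36.134006 + 28.046023 = 128.637627 amu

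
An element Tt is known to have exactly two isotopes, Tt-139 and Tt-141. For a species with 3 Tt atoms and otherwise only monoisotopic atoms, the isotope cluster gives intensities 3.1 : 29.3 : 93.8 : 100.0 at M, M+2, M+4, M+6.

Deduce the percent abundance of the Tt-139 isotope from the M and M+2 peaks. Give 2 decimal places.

If p is the fraction of Tt that is Tt-139, then I(M+2)/I(M) = [C(3,1)·p^2·(1−p)] / p^3 = 3·(1−p)/p = 29.3/3.1 = 9.4516
(1−p)/p = 9.4516/3 = 3.1505  ⇒  p = 1/(1 + 3.1505) = 0.2409
Tt-139: 24.09%, Tt-141: 75.91%.

24.09%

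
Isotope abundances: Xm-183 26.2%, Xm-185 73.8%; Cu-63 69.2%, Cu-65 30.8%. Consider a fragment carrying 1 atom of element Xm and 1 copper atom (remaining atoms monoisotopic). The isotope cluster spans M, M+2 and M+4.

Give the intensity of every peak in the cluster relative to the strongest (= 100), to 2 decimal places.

Element Xm pattern (n=1): 0.2620 : 0.7380
Copper pattern (n=1): 0.6920 : 0.3080
Convolve the two distributions (both contribute in 2-u steps):
  M: 0.2620×0.6920 = 0.181304
  M+2: 0.2620×0.3080 + 0.7380×0.6920 = 0.591392
  M+4: 0.7380×0.3080 = 0.227304
Scale to base peak (0.591392) = 100: 30.66 : 100.00 : 38.44

30.66 : 100.00 : 38.44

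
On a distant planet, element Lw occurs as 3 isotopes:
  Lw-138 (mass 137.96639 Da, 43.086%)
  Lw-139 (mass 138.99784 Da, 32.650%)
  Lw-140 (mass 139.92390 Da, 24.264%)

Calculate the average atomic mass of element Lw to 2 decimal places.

Average mass = Σ (abundance × isotope mass) = 0.43086 × 137.96639 + 0.32650 × 138.99784 + 0.24264 × 139.92390
= 59.444199 + 45.382795 + 33.951135 = 138.778129 Da

138.78 Da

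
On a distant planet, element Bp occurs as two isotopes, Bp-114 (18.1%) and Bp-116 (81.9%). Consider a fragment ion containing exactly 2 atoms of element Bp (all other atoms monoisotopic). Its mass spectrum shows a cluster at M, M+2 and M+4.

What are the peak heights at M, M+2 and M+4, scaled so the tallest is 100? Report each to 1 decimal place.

Expanding (0.181 + 0.819)^2:
P(M) = 0.181^2 = 0.032761
P(M+2) = 2 × 0.181^1 × 0.819^1 = 0.296478
P(M+4) = 0.819^2 = 0.670761
The M+4 peak is largest (0.670761); scaling to 100 gives 4.9 : 44.2 : 100.0.

4.9 : 44.2 : 100.0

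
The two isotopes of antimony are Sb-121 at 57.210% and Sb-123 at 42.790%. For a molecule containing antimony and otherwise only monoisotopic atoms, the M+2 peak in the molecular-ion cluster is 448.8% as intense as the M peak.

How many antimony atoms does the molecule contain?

For n independent Sb atoms, I(M+2)/I(M) = n · (abundance Sb-123) / (abundance Sb-121) = n · 0.42790/0.57210.
n = 4.488 × 0.57210/0.42790 = 6.00 ≈ 6

6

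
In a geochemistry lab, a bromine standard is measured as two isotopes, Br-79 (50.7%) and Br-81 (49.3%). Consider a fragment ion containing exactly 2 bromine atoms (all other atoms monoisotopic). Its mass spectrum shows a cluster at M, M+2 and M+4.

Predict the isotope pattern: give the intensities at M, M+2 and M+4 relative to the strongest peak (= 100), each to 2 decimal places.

51.42 : 100.00 : 48.62

Expanding (0.507 + 0.493)^2:
P(M) = 0.507^2 = 0.257049
P(M+2) = 2 × 0.507^1 × 0.493^1 = 0.499902
P(M+4) = 0.493^2 = 0.243049
The M+2 peak is largest (0.499902); scaling to 100 gives 51.42 : 100.00 : 48.62.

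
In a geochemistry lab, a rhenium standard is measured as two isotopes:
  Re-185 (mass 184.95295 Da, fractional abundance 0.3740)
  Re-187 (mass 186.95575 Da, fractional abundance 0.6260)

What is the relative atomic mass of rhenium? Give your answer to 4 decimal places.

186.2067 Da

Average mass = Σ (abundance × isotope mass) = 0.3740 × 184.95295 + 0.6260 × 186.95575
= 69.172403 + 117.034300 = 186.206703 Da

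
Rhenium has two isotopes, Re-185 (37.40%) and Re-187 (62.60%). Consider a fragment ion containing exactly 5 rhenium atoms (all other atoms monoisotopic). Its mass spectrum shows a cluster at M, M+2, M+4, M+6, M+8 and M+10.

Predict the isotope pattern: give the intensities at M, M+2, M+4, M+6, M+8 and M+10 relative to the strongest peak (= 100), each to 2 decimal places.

2.13 : 17.85 : 59.74 : 100.00 : 83.69 : 28.02

Each Re atom is independently Re-185 (p = 0.3740) or Re-187 (q = 0.6260); the cluster is the binomial expansion (p + q)^5.
P(M) = 0.3740^5 = 0.007317
P(M+2) = 5 × 0.3740^4 × 0.6260^1 = 0.061239
P(M+4) = 10 × 0.3740^3 × 0.6260^2 = 0.205005
P(M+6) = 10 × 0.3740^2 × 0.6260^3 = 0.343136
P(M+8) = 5 × 0.3740^1 × 0.6260^4 = 0.287170
P(M+10) = 0.6260^5 = 0.096133
The M+6 peak is largest (0.343136); scaling to 100 gives 2.13 : 17.85 : 59.74 : 100.00 : 83.69 : 28.02.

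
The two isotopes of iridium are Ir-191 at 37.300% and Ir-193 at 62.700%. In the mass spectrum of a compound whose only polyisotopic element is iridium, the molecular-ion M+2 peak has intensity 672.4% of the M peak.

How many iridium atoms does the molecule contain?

4

With n Ir atoms, P(M+2)/P(M) = C(n,1)·p^(n−1)q / p^n = n·q/p = n · 0.62700/0.37300.
n = 6.724 × 0.37300/0.62700 = 4.00 ≈ 4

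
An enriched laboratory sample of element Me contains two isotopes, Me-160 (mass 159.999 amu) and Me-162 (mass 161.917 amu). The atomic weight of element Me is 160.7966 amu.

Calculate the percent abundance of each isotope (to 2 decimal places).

Me-160: 58.42%, Me-162: 41.58%

With x = fraction of Me-160 (so Me-162 is 1 − x):
159.999·x + 161.917·(1 − x) = 160.7966
(159.999 − 161.917)·x = 160.7966 − 161.917
x = -1.1204 / -1.918 = 0.58415 → 58.42% Me-160, 41.58% Me-162.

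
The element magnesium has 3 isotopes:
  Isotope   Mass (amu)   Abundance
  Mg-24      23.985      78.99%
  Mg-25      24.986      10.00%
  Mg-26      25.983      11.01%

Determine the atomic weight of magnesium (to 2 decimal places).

Average mass = Σ (abundance × isotope mass) = 0.7899 × 23.985 + 0.1000 × 24.986 + 0.1101 × 25.983
= 18.9458 + 2.4986 + 2.8607 = 24.3051 amu

24.31 amu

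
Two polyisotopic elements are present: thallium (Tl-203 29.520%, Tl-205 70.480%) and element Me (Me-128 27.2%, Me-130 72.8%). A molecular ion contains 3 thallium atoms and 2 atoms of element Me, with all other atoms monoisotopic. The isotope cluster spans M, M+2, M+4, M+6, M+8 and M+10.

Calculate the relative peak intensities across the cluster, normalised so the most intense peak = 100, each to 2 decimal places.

0.51 : 6.41 : 32.05 : 80.09 : 100.00 : 49.91

Thallium pattern (n=3): 0.02572463 : 0.18425524 : 0.43991564 : 0.35010449
Element Me pattern (n=2): 0.073984 : 0.396032 : 0.529984
Convolve the two distributions (both contribute in 2-u steps):
  M: 0.02572463×0.073984 = 0.001903
  M+2: 0.02572463×0.396032 + 0.18425524×0.073984 = 0.023820
  M+4: 0.02572463×0.529984 + 0.18425524×0.396032 + 0.43991564×0.073984 = 0.119151
  M+6: 0.18425524×0.529984 + 0.43991564×0.396032 + 0.35010449×0.073984 = 0.297775
  M+8: 0.43991564×0.529984 + 0.35010449×0.396032 = 0.371801
  M+10: 0.35010449×0.529984 = 0.185550
Scale to base peak (0.371801) = 100: 0.51 : 6.41 : 32.05 : 80.09 : 100.00 : 49.91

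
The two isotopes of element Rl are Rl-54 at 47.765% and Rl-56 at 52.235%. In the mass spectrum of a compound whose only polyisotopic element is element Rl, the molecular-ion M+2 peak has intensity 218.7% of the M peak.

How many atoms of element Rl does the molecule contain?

2

With n Rl atoms, P(M+2)/P(M) = C(n,1)·p^(n−1)q / p^n = n·q/p = n · 0.52235/0.47765.
n = 2.187 × 0.47765/0.52235 = 2.00 ≈ 2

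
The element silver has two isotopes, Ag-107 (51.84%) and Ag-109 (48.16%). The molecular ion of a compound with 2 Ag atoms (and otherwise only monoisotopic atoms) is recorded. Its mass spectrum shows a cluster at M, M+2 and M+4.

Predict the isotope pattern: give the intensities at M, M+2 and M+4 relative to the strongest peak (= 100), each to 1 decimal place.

Expanding (0.5184 + 0.4816)^2:
P(M) = 0.5184^2 = 0.268739
P(M+2) = 2 × 0.5184^1 × 0.4816^1 = 0.499323
P(M+4) = 0.4816^2 = 0.231939
The M+2 peak is largest (0.499323); scaling to 100 gives 53.8 : 100.0 : 46.5.

53.8 : 100.0 : 46.5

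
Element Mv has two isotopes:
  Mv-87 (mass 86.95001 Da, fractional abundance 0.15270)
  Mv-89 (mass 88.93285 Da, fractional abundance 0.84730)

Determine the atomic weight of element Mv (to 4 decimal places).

Weight each isotope mass by its fractional abundance: 0.15270 × 86.95001 + 0.84730 × 88.93285
= 13.277267 + 75.352804 = 88.630071 Da

88.6301 Da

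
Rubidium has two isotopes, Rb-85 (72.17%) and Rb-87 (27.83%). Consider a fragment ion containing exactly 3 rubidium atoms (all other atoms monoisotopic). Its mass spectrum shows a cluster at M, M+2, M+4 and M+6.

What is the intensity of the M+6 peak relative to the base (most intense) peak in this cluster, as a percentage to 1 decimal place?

Term probabilities: M 0.3759, M+2 0.4349, M+4 0.1677, M+6 0.0216. Base peak = M+2.
P(M+2) = C(3,1) × 0.7217^2 × 0.2783^1 = 3 × 0.52085089 × 0.2783 = 0.434858 (base)
P(M+6) = C(3,3) × 0.7217^0 × 0.2783^3 = 1 × 1.0000 × 0.02155458 = 0.021555
Relative intensity = 0.021555 / 0.434858 × 100 = 5.0

5.0%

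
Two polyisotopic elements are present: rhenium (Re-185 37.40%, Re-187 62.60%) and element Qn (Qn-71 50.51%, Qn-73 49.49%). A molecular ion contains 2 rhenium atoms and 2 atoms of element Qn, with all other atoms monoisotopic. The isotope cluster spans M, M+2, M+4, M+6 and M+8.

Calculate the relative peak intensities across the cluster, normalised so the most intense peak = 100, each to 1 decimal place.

Rhenium pattern (n=2): 0.139876 : 0.468248 : 0.391876
Element Qn pattern (n=2): 0.25512601 : 0.49994798 : 0.24492601
Convolve the two distributions (both contribute in 2-u steps):
  M: 0.139876×0.25512601 = 0.035686
  M+2: 0.139876×0.49994798 + 0.468248×0.25512601 = 0.189393
  M+4: 0.139876×0.24492601 + 0.468248×0.49994798 + 0.391876×0.25512601 = 0.368337
  M+6: 0.468248×0.24492601 + 0.391876×0.49994798 = 0.310604
  M+8: 0.391876×0.24492601 = 0.095981
Scale to base peak (0.368337) = 100: 9.7 : 51.4 : 100.0 : 84.3 : 26.1

9.7 : 51.4 : 100.0 : 84.3 : 26.1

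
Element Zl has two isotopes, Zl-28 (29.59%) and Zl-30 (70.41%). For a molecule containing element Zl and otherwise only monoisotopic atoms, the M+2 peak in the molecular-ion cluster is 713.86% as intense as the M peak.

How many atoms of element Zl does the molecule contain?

3

For n independent Zl atoms, I(M+2)/I(M) = n · (abundance Zl-30) / (abundance Zl-28) = n · 0.7041/0.2959.
n = 7.1386 × 0.2959/0.7041 = 3.00 ≈ 3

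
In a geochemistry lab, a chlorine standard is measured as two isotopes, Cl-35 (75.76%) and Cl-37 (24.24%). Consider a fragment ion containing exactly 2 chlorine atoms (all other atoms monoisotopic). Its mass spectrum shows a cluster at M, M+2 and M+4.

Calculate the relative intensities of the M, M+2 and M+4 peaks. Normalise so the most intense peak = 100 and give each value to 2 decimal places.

100.00 : 63.99 : 10.24

Each Cl atom is independently Cl-35 (p = 0.7576) or Cl-37 (q = 0.2424); the cluster is the binomial expansion (p + q)^2.
P(M) = 0.7576^2 = 0.573958
P(M+2) = 2 × 0.7576^1 × 0.2424^1 = 0.367284
P(M+4) = 0.2424^2 = 0.058758
The M peak is largest (0.573958); scaling to 100 gives 100.00 : 63.99 : 10.24.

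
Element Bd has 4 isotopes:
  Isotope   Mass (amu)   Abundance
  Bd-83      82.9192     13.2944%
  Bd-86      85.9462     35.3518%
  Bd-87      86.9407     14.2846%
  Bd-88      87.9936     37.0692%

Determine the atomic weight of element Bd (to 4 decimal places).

86.4448 amu

Ar = Σ fᵢ·mᵢ = 0.132944 × 82.9192 + 0.353518 × 85.9462 + 0.142846 × 86.9407 + 0.370692 × 87.9936
= 11.02361 + 30.38353 + 12.41913 + 32.61852 = 86.44479 amu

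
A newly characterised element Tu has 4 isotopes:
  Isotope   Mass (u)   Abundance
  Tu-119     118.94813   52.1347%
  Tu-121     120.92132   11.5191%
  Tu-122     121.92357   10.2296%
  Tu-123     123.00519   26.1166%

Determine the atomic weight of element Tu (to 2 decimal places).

120.54 u

Average mass = Σ (abundance × isotope mass) = 0.521347 × 118.94813 + 0.115191 × 120.92132 + 0.102296 × 121.92357 + 0.261166 × 123.00519
= 62.013251 + 13.929048 + 12.472294 + 32.124773 = 120.539366 u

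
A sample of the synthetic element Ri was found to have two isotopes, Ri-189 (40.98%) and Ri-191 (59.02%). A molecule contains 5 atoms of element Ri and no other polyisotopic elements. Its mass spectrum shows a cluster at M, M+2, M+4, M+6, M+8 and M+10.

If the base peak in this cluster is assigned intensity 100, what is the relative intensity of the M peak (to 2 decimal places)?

Term probabilities: M 0.0116, M+2 0.0832, M+4 0.2397, M+6 0.3453, M+8 0.2486, M+10 0.0716. Base peak = M+6.
P(M+6) = C(5,3) × 0.4098^2 × 0.5902^3 = 10 × 0.16793604 × 0.20558793 = 0.345256 (base)
P(M) = C(5,0) × 0.4098^5 × 0.5902^0 = 1 × 0.01155739 × 1.0000 = 0.011557
Relative intensity = 0.011557 / 0.345256 × 100 = 3.35

3.35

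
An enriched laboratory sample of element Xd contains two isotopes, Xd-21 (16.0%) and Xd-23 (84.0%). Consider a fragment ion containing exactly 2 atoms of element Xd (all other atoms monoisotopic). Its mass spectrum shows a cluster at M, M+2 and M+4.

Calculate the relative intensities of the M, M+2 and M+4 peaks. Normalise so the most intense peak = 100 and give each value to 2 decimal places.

Each Xd atom is independently Xd-21 (p = 0.160) or Xd-23 (q = 0.840); the cluster is the binomial expansion (p + q)^2.
P(M) = 0.160^2 = 0.025600
P(M+2) = 2 × 0.160^1 × 0.840^1 = 0.268800
P(M+4) = 0.840^2 = 0.705600
The M+4 peak is largest (0.705600); scaling to 100 gives 3.63 : 38.10 : 100.00.

3.63 : 38.10 : 100.00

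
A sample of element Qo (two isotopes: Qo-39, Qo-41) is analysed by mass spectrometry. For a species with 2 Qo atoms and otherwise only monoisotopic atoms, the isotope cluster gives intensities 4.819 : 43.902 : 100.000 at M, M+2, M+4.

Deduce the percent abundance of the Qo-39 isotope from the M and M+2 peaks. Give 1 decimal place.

18.0%

Let p = fractional abundance of Qo-39. I(M+2)/I(M) = [C(2,1)·p^1·(1−p)] / p^2 = 2·(1−p)/p = 43.902/4.819 = 9.1102
(1−p)/p = 9.1102/2 = 4.5551  ⇒  p = 1/(1 + 4.5551) = 0.1800
Qo-39: 18.0%, Qo-41: 82.0%.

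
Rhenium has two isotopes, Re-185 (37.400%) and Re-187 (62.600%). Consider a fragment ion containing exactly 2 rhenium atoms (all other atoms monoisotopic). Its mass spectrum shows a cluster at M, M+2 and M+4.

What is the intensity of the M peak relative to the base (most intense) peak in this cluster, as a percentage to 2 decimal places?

(0.37400 + 0.62600)^2 gives M 0.1399, M+2 0.4682, M+4 0.3919; the largest is M+2.
P(M+2) = C(2,1) × 0.37400^1 × 0.62600^1 = 2 × 0.3740 × 0.6260 = 0.468248 (base)
P(M) = C(2,0) × 0.37400^2 × 0.62600^0 = 1 × 0.139876 × 1.0000 = 0.139876
Relative intensity = 0.139876 / 0.468248 × 100 = 29.87

29.87%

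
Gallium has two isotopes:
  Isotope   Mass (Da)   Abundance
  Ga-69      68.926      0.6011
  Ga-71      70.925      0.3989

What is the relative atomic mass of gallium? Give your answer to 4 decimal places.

Ar = Σ fᵢ·mᵢ = 0.6011 × 68.926 + 0.3989 × 70.925
= 41.43142 + 28.29198 = 69.72340 Da

69.7234 Da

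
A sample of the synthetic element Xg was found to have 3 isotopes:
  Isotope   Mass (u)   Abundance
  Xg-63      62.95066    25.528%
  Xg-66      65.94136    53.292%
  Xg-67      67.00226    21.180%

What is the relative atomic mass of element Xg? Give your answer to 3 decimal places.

65.403 u

Weight each isotope mass by its fractional abundance: 0.25528 × 62.95066 + 0.53292 × 65.94136 + 0.21180 × 67.00226
= 16.070044 + 35.141470 + 14.191079 = 65.402593 u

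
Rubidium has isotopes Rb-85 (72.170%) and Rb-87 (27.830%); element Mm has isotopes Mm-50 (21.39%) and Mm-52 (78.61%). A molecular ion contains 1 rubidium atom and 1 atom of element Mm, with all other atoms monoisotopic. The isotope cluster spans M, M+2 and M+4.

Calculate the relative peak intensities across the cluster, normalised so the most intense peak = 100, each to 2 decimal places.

Rubidium pattern (n=1): 0.7217 : 0.2783
Element Mm pattern (n=1): 0.2139 : 0.7861
Convolve the two distributions (both contribute in 2-u steps):
  M: 0.7217×0.2139 = 0.154372
  M+2: 0.7217×0.7861 + 0.2783×0.2139 = 0.626857
  M+4: 0.2783×0.7861 = 0.218772
Scale to base peak (0.626857) = 100: 24.63 : 100.00 : 34.90

24.63 : 100.00 : 34.90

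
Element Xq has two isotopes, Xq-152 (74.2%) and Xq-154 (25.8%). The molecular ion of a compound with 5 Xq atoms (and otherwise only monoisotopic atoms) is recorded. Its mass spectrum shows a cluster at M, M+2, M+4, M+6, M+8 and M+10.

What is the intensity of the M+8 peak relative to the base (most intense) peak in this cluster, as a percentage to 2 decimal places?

Binomial terms of (0.742 + 0.258)^5: M 0.2249, M+2 0.3910, M+4 0.2719, M+6 0.0946, M+8 0.0164, M+10 0.0011 → M+2 is the base peak.
P(M+2) = C(5,1) × 0.742^4 × 0.258^1 = 5 × 0.30312072 × 0.2580 = 0.391026 (base)
P(M+8) = C(5,4) × 0.742^1 × 0.258^4 = 5 × 0.7420 × 0.00443077 = 0.016438
Relative intensity = 0.016438 / 0.391026 × 100 = 4.20

4.20%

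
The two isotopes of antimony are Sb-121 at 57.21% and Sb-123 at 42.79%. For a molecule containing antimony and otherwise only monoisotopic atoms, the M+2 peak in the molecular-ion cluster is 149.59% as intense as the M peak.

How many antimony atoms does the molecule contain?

2

The M+2/M ratio from n Sb atoms is n · q/p = n · 0.4279/0.5721.
n = 1.4959 × 0.5721/0.4279 = 2.00 ≈ 2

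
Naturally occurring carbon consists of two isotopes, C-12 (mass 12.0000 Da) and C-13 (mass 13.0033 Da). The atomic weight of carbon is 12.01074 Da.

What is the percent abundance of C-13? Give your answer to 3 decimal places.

1.070%

Writing the weighted mean with unknown fraction x of C-12:
12.0000·x + 13.0033·(1 − x) = 12.01074
(12.0000 − 13.0033)·x = 12.01074 − 13.0033
x = -0.99256 / -1.0033 = 0.98930 → 98.930% C-12, 1.070% C-13.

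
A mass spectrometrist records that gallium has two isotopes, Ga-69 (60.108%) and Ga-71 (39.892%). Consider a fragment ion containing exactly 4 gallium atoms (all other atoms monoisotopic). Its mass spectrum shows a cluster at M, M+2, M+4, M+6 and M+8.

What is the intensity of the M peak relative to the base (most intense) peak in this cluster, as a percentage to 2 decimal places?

Binomial terms of (0.60108 + 0.39892)^4: M 0.1305, M+2 0.3465, M+4 0.3450, M+6 0.1526, M+8 0.0253 → M+2 is the base peak.
P(M+2) = C(4,1) × 0.60108^3 × 0.39892^1 = 4 × 0.2171685 × 0.39892 = 0.346531 (base)
P(M) = C(4,0) × 0.60108^4 × 0.39892^0 = 1 × 0.13053564 × 1.0000 = 0.130536
Relative intensity = 0.130536 / 0.346531 × 100 = 37.67

37.67%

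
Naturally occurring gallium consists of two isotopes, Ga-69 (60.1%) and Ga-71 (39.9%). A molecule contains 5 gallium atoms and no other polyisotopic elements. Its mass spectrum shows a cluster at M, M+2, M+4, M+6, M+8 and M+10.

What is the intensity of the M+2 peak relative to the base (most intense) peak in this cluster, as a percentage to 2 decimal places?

Term probabilities: M 0.0784, M+2 0.2603, M+4 0.3456, M+6 0.2294, M+8 0.0762, M+10 0.0101. Base peak = M+4.
P(M+4) = C(5,2) × 0.601^3 × 0.399^2 = 10 × 0.2170818 × 0.159201 = 0.345596 (base)
P(M+2) = C(5,1) × 0.601^4 × 0.399^1 = 5 × 0.13046616 × 0.3990 = 0.260280
Relative intensity = 0.260280 / 0.345596 × 100 = 75.31

75.31%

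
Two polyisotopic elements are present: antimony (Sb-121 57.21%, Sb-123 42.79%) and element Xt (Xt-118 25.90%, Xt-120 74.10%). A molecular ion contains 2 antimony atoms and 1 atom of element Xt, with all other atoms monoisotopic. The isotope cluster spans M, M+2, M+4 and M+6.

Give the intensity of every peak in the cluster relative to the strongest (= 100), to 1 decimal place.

Antimony pattern (n=2): 0.32729841 : 0.48960318 : 0.18309841
Element Xt pattern (n=1): 0.2590 : 0.7410
Convolve the two distributions (both contribute in 2-u steps):
  M: 0.32729841×0.2590 = 0.084770
  M+2: 0.32729841×0.7410 + 0.48960318×0.2590 = 0.369335
  M+4: 0.48960318×0.7410 + 0.18309841×0.2590 = 0.410218
  M+6: 0.18309841×0.7410 = 0.135676
Scale to base peak (0.410218) = 100: 20.7 : 90.0 : 100.0 : 33.1

20.7 : 90.0 : 100.0 : 33.1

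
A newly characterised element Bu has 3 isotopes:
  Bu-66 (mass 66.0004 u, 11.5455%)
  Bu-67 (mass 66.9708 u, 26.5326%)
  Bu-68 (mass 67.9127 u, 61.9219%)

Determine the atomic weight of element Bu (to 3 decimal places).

The abundance-weighted mean is 0.115455 × 66.0004 + 0.265326 × 66.9708 + 0.619219 × 67.9127
= 7.62008 + 17.76909 + 42.05283 = 67.44200 u

67.442 u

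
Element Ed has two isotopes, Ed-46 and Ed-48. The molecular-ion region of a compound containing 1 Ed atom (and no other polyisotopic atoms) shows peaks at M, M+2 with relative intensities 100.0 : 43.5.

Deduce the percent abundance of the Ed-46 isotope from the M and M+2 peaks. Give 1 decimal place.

If p is the fraction of Ed that is Ed-46, then I(M+2)/I(M) = [C(1,1)·p^0·(1−p)] / p^1 = 1·(1−p)/p = 43.5/100.0 = 0.4350
(1−p)/p = 0.4350/1 = 0.4350  ⇒  p = 1/(1 + 0.4350) = 0.6969
Ed-46: 69.7%, Ed-48: 30.3%.

69.7%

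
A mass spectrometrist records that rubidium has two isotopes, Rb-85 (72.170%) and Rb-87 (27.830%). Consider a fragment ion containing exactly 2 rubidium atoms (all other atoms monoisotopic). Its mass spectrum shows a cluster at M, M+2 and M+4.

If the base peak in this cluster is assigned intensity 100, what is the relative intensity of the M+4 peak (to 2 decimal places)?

14.87

Term probabilities: M 0.5209, M+2 0.4017, M+4 0.0775. Base peak = M.
P(M) = C(2,0) × 0.72170^2 × 0.27830^0 = 1 × 0.52085089 × 1.0000 = 0.520851 (base)
P(M+4) = C(2,2) × 0.72170^0 × 0.27830^2 = 1 × 1.0000 × 0.07745089 = 0.077451
Relative intensity = 0.077451 / 0.520851 × 100 = 14.87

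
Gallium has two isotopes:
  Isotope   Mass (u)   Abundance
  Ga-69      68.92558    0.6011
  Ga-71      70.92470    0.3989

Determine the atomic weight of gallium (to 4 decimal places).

Weight each isotope mass by its fractional abundance: 0.6011 × 68.92558 + 0.3989 × 70.92470
= 41.431166 + 28.291863 = 69.723029 u

69.7230 u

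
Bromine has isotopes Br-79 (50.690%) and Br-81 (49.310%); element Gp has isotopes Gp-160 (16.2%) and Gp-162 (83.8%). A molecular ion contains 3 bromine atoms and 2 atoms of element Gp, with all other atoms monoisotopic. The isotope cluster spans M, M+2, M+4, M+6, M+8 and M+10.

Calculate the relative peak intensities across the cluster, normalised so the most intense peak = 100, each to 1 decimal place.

0.9 : 12.2 : 55.2 : 100.0 : 78.9 : 22.7

Bromine pattern (n=3): 0.13024674 : 0.3801026 : 0.36975457 : 0.11989609
Element Gp pattern (n=2): 0.026244 : 0.271512 : 0.702244
Convolve the two distributions (both contribute in 2-u steps):
  M: 0.13024674×0.026244 = 0.003418
  M+2: 0.13024674×0.271512 + 0.3801026×0.026244 = 0.045339
  M+4: 0.13024674×0.702244 + 0.3801026×0.271512 + 0.36975457×0.026244 = 0.204371
  M+6: 0.3801026×0.702244 + 0.36975457×0.271512 + 0.11989609×0.026244 = 0.370464
  M+8: 0.36975457×0.702244 + 0.11989609×0.271512 = 0.292211
  M+10: 0.11989609×0.702244 = 0.084196
Scale to base peak (0.370464) = 100: 0.9 : 12.2 : 55.2 : 100.0 : 78.9 : 22.7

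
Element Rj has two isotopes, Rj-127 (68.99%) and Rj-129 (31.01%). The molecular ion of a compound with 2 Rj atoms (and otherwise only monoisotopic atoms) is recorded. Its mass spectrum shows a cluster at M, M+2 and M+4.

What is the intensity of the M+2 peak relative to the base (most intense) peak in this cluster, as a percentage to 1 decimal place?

89.9%

Binomial terms of (0.6899 + 0.3101)^2: M 0.4760, M+2 0.4279, M+4 0.0962 → M is the base peak.
P(M) = C(2,0) × 0.6899^2 × 0.3101^0 = 1 × 0.47596201 × 1.0000 = 0.475962 (base)
P(M+2) = C(2,1) × 0.6899^1 × 0.3101^1 = 2 × 0.6899 × 0.3101 = 0.427876
Relative intensity = 0.427876 / 0.475962 × 100 = 89.9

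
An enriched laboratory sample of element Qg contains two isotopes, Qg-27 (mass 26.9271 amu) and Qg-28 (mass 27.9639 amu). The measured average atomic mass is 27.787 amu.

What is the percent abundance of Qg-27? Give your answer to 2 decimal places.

17.06%

Writing the weighted mean with unknown fraction x of Qg-27:
26.9271·x + 27.9639·(1 − x) = 27.787
(26.9271 − 27.9639)·x = 27.787 − 27.9639
x = -0.1769 / -1.0368 = 0.17062 → 17.06% Qg-27, 82.94% Qg-28.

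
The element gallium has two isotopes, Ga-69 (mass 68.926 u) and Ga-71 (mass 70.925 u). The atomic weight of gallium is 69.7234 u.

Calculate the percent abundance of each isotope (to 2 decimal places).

Writing the weighted mean with unknown fraction x of Ga-69:
68.926·x + 70.925·(1 − x) = 69.7234
(68.926 − 70.925)·x = 69.7234 − 70.925
x = -1.2016 / -1.999 = 0.60110 → 60.11% Ga-69, 39.89% Ga-71.

Ga-69: 60.11%, Ga-71: 39.89%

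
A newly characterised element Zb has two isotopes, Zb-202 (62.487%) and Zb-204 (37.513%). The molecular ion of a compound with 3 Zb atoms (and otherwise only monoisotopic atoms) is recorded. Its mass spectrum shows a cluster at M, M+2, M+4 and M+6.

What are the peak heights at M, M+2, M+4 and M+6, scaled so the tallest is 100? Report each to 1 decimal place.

The 3 Zb atoms are independent, so intensities follow the terms of (0.62487 + 0.37513)^3.
P(M) = 0.62487^3 = 0.243988
P(M+2) = 3 × 0.62487^2 × 0.37513^1 = 0.439423
P(M+4) = 3 × 0.62487^1 × 0.37513^2 = 0.263800
P(M+6) = 0.37513^3 = 0.052789
The M+2 peak is largest (0.439423); scaling to 100 gives 55.5 : 100.0 : 60.0 : 12.0.

55.5 : 100.0 : 60.0 : 12.0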